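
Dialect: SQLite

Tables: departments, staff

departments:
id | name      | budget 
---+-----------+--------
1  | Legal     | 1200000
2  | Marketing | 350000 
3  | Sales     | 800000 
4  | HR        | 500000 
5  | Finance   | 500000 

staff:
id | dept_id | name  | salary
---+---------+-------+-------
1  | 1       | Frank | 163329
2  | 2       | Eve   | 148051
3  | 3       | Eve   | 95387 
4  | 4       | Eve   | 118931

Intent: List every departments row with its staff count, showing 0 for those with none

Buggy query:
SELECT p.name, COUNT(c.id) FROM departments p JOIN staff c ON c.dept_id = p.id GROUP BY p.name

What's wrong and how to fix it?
Bug: INNER JOIN drops departments rows that have no matching staff rows

Fix: Use LEFT JOIN so parents without children still appear (COUNT(c.id) gives 0)

Corrected query:
SELECT p.name, COUNT(c.id) FROM departments p LEFT JOIN staff c ON c.dept_id = p.id GROUP BY p.name

Result:
name      | COUNT(c.id)
----------+------------
Finance   | 0          
HR        | 1          
Legal     | 1          
Marketing | 1          
Sales     | 1          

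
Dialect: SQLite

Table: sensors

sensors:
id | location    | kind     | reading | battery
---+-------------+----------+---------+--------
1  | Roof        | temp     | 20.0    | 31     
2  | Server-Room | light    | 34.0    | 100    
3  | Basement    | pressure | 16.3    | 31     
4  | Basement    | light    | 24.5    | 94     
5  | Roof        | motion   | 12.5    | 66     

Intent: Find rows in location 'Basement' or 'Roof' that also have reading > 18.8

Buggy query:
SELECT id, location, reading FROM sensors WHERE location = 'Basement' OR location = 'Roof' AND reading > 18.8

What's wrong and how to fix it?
Bug: Without parentheses, AND is evaluated before OR, so the reading filter only applies to the 'Roof' branch

Fix: Group the OR with parentheses (or use IN), then AND the threshold

Corrected query:
SELECT id, location, reading FROM sensors WHERE (location = 'Basement' OR location = 'Roof') AND reading > 18.8

Result:
id | location | reading
---+----------+--------
1  | Roof     | 20     
4  | Basement | 24.5   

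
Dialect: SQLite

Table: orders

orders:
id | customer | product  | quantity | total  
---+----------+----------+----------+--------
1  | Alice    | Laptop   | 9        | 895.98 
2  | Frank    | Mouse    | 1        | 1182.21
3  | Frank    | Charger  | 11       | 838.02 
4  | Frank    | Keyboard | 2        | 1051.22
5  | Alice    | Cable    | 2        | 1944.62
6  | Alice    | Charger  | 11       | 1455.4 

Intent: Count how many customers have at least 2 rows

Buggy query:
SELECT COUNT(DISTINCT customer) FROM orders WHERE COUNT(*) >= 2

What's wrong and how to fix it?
Bug: COUNT(*) cannot appear in WHERE; the per-group count doesn't exist yet

Fix: Use a subquery that GROUPs and filters with HAVING, then count its rows

Corrected query:
SELECT COUNT(*) FROM (SELECT customer FROM orders GROUP BY customer HAVING COUNT(*) >= 2)

Result:
COUNT(*)
--------
2       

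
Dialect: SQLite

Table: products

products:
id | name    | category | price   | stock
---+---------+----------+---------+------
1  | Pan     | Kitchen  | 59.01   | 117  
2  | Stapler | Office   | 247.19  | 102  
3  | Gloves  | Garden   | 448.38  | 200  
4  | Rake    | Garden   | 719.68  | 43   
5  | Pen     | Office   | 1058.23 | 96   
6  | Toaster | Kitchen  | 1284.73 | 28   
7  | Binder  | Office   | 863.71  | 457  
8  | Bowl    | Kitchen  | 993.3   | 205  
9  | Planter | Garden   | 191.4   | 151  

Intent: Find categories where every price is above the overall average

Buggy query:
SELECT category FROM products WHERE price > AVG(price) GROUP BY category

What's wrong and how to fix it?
Bug: WHERE evaluates per row before aggregation, so AVG() is unavailable

Fix: Use a subquery for AVG and a HAVING MIN(...) filter so the condition holds for every row in the group

Corrected query:
SELECT category FROM products GROUP BY category HAVING MIN(price) > (SELECT AVG(price) FROM products)

Result:
(no rows)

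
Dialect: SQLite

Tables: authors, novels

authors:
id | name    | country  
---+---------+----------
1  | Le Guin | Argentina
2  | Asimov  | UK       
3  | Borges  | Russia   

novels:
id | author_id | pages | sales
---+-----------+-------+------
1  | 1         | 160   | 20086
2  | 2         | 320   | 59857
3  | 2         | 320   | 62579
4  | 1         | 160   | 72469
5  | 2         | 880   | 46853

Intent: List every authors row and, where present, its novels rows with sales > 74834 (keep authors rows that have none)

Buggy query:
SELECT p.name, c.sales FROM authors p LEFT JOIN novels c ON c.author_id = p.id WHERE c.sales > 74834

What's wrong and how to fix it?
Bug: A WHERE condition on the right-hand table after LEFT JOIN drops unmatched parents

Fix: Put 'c.sales > 74834' in the JOIN's ON clause instead of WHERE

Corrected query:
SELECT p.name, c.sales FROM authors p LEFT JOIN novels c ON c.author_id = p.id AND c.sales > 74834

Result:
name    | sales
--------+------
Le Guin | NULL 
Asimov  | NULL 
Borges  | NULL 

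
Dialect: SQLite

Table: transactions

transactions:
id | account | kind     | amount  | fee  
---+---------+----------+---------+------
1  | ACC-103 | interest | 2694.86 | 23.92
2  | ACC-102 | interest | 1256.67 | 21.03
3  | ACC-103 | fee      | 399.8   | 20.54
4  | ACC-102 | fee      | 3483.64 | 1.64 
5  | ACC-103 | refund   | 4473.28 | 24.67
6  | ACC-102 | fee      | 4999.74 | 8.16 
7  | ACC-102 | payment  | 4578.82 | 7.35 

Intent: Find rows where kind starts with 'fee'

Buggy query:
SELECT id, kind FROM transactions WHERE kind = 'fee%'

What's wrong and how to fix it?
Bug: '=' compares the literal string including the % character; pattern matching needs LIKE

Fix: Use LIKE for wildcard pattern matching

Corrected query:
SELECT id, kind FROM transactions WHERE kind LIKE 'fee%'

Result:
id | kind
---+-----
3  | fee 
4  | fee 
6  | fee 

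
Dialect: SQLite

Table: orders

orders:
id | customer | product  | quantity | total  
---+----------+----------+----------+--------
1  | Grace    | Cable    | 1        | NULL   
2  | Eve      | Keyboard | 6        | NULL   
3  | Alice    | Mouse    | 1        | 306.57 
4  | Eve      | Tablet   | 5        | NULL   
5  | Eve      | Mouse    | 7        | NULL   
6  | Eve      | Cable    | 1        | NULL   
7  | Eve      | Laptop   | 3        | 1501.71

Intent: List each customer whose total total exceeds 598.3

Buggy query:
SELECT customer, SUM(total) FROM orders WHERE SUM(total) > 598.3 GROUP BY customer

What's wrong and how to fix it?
Bug: SUM(total) is an aggregate, but WHERE filters rows before aggregation

Fix: Use HAVING (which filters groups after aggregation) instead of WHERE

Corrected query:
SELECT customer, SUM(total) FROM orders GROUP BY customer HAVING SUM(total) > 598.3

Result:
customer | SUM(total)
---------+-----------
Eve      | 1501.71   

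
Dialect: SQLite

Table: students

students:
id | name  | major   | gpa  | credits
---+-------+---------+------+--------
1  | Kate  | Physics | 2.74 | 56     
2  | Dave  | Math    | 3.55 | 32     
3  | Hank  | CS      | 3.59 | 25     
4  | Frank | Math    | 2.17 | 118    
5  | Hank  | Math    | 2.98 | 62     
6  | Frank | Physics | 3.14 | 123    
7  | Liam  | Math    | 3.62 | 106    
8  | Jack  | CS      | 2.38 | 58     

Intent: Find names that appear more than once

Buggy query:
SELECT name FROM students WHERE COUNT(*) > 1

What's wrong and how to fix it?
Bug: COUNT(*) is an aggregate and cannot be used in WHERE

Fix: GROUP BY name, then filter groups with HAVING COUNT(*) > 1

Corrected query:
SELECT name FROM students GROUP BY name HAVING COUNT(*) > 1

Result:
name 
-----
Frank
Hank 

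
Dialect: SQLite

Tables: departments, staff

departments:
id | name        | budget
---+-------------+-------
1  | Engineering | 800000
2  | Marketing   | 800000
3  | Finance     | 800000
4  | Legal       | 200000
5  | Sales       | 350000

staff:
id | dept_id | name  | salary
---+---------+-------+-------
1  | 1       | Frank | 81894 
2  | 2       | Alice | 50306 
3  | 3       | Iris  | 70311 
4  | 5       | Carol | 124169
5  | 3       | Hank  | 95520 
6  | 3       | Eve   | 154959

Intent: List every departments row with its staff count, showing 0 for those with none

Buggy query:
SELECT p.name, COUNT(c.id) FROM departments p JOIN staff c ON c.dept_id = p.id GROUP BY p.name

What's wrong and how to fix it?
Bug: INNER JOIN drops departments rows that have no matching staff rows

Fix: Use LEFT JOIN so parents without children still appear (COUNT(c.id) gives 0)

Corrected query:
SELECT p.name, COUNT(c.id) FROM departments p LEFT JOIN staff c ON c.dept_id = p.id GROUP BY p.name

Result:
name        | COUNT(c.id)
------------+------------
Engineering | 1          
Finance     | 3          
Legal       | 0          
Marketing   | 1          
Sales       | 1          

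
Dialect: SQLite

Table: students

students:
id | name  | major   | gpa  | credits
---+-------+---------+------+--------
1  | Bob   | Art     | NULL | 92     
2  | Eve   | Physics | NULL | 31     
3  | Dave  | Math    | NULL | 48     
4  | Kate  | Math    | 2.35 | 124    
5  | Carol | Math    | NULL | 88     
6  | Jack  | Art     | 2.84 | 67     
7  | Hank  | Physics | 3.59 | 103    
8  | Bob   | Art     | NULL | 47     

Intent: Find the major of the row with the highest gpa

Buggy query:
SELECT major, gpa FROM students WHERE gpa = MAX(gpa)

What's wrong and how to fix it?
Bug: MAX(gpa) is an aggregate and cannot be used directly in WHERE

Fix: Wrap MAX in a scalar subquery so WHERE compares against a single value

Corrected query:
SELECT major, gpa FROM students WHERE gpa = (SELECT MAX(gpa) FROM students)

Result:
major   | gpa 
--------+-----
Physics | 3.59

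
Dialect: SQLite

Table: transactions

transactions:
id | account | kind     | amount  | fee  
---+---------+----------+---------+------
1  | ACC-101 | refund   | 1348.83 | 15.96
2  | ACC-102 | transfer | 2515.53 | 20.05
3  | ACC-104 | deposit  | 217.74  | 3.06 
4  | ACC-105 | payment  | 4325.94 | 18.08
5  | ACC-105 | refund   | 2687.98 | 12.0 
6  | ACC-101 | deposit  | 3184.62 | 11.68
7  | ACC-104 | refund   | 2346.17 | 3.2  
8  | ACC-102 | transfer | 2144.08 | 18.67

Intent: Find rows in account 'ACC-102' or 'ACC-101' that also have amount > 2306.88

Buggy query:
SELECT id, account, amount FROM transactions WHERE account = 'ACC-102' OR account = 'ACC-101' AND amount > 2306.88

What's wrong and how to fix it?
Bug: Without parentheses, AND is evaluated before OR, so the amount filter only applies to the 'ACC-101' branch

Fix: Add parentheses around the OR so the AND applies to both alternatives

Corrected query:
SELECT id, account, amount FROM transactions WHERE (account = 'ACC-102' OR account = 'ACC-101') AND amount > 2306.88

Result:
id | account | amount 
---+---------+--------
2  | ACC-102 | 2515.53
6  | ACC-101 | 3184.62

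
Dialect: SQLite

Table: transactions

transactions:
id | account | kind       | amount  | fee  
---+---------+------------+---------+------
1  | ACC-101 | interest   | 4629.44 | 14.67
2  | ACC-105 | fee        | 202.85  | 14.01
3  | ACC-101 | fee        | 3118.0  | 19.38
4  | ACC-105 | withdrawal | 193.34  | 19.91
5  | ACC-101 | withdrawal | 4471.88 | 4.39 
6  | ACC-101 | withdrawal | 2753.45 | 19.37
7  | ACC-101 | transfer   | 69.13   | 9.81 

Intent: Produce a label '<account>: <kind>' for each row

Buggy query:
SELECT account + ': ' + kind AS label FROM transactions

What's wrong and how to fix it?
Bug: SQLite uses || for string concatenation; + coerces text to numbers (yielding 0)

Fix: Replace + with || to concatenate text

Corrected query:
SELECT account || ': ' || kind AS label FROM transactions

Result:
label              
-------------------
ACC-101: interest  
ACC-105: fee       
ACC-101: fee       
ACC-105: withdrawal
ACC-101: withdrawal
ACC-101: withdrawal
ACC-101: transfer  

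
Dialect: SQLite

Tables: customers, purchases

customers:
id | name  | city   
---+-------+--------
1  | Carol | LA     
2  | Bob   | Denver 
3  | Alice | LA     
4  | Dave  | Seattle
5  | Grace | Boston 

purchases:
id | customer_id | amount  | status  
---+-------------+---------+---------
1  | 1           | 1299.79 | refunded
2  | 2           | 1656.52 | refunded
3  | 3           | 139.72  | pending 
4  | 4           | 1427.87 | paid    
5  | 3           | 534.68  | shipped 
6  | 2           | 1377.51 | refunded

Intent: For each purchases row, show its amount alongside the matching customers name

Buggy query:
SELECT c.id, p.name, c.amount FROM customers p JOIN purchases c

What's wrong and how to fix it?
Bug: Missing join condition: each purchases row is matched to all customers rows instead of just its own

Fix: Specify the join condition linking the foreign key to the parent id

Corrected query:
SELECT c.id, p.name, c.amount FROM customers p JOIN purchases c ON c.customer_id = p.id

Result:
id | name  | amount 
---+-------+--------
1  | Carol | 1299.79
2  | Bob   | 1656.52
3  | Alice | 139.72 
4  | Dave  | 1427.87
5  | Alice | 534.68 
6  | Bob   | 1377.51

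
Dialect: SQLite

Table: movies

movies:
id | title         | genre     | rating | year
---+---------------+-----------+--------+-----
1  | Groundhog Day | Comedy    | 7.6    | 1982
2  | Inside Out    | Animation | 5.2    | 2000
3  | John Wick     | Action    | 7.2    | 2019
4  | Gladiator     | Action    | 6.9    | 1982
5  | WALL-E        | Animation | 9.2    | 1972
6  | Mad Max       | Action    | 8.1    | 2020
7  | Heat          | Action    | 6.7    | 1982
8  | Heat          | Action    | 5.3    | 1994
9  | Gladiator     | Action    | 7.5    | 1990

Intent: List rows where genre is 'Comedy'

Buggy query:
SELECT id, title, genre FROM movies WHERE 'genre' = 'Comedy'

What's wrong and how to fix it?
Bug: Single quotes denote string literals in SQL; the column name is being compared as a constant string

Fix: Reference the column as genre without single quotes

Corrected query:
SELECT id, title, genre FROM movies WHERE genre = 'Comedy'

Result:
id | title         | genre 
---+---------------+-------
1  | Groundhog Day | Comedy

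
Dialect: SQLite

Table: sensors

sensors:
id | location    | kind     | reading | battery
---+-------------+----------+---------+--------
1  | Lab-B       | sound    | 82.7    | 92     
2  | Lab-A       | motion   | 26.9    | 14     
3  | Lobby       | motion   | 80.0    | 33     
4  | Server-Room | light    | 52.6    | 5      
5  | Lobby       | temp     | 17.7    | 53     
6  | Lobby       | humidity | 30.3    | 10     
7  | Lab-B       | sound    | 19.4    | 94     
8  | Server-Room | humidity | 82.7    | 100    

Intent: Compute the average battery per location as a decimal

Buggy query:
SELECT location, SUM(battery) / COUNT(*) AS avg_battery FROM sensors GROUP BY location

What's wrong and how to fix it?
Bug: SUM(battery) and COUNT(*) are both integers; the division truncates the fractional part

Fix: Multiply by 1.0 (or CAST to REAL) to force floating-point division

Corrected query:
SELECT location, SUM(battery) * 1.0 / COUNT(*) AS avg_battery FROM sensors GROUP BY location

Result:
location    | avg_battery
------------+------------
Lab-A       | 14         
Lab-B       | 93         
Lobby       | 32         
Server-Room | 52.5       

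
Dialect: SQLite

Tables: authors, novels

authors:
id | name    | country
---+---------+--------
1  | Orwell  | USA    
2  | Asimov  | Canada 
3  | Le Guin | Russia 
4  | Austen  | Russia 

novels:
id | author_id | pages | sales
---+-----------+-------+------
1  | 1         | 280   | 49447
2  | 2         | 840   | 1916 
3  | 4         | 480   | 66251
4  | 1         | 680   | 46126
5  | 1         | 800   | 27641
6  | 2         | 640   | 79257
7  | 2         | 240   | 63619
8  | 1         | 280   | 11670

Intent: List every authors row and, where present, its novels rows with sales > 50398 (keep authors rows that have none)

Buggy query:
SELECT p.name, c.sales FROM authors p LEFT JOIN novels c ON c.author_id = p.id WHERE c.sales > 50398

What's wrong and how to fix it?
Bug: A WHERE condition on the right-hand table after LEFT JOIN drops unmatched parents

Fix: Move the right-table condition into the ON clause so unmatched parents are kept

Corrected query:
SELECT p.name, c.sales FROM authors p LEFT JOIN novels c ON c.author_id = p.id AND c.sales > 50398

Result:
name    | sales
--------+------
Orwell  | NULL 
Asimov  | 63619
Asimov  | 79257
Le Guin | NULL 
Austen  | 66251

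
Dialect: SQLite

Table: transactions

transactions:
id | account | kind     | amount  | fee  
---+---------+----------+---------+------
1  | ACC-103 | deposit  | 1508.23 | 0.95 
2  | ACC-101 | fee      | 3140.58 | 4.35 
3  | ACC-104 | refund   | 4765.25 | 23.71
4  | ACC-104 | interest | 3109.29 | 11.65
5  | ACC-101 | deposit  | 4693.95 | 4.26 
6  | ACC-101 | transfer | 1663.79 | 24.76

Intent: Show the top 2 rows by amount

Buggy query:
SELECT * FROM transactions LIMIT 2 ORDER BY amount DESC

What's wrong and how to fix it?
Bug: ORDER BY cannot follow LIMIT; LIMIT is the final clause

Fix: Swap the clauses: ORDER BY first, then LIMIT

Corrected query:
SELECT * FROM transactions ORDER BY amount DESC LIMIT 2

Result:
id | account | kind    | amount  | fee  
---+---------+---------+---------+------
3  | ACC-104 | refund  | 4765.25 | 23.71
5  | ACC-101 | deposit | 4693.95 | 4.26 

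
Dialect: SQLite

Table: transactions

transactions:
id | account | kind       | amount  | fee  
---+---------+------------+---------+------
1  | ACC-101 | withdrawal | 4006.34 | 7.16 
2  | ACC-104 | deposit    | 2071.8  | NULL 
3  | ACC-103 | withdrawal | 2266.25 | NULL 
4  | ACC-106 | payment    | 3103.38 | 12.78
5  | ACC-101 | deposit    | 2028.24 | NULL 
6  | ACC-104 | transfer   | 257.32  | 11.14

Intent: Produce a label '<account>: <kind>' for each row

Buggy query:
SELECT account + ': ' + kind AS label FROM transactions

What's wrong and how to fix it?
Bug: '+' is numeric addition; on text columns SQLite converts them to 0 instead of concatenating

Fix: Replace + with || to concatenate text

Corrected query:
SELECT account || ': ' || kind AS label FROM transactions

Result:
label              
-------------------
ACC-101: withdrawal
ACC-104: deposit   
ACC-103: withdrawal
ACC-106: payment   
ACC-101: deposit   
ACC-104: transfer  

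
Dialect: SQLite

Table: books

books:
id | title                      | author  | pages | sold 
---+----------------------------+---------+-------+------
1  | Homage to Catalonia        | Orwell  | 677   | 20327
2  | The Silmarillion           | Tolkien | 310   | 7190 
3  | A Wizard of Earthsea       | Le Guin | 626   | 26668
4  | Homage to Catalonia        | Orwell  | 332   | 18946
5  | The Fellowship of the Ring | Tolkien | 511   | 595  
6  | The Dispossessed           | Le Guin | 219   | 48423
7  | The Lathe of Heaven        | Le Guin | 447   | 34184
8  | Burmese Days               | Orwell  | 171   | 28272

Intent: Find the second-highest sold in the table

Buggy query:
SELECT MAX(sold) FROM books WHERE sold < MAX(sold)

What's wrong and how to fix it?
Bug: MAX(sold) on the right of the comparison is an aggregate-in-WHERE error

Fix: Put the inner MAX in a scalar subquery

Corrected query:
SELECT MAX(sold) FROM books WHERE sold < (SELECT MAX(sold) FROM books)

Result:
MAX(sold)
---------
34184    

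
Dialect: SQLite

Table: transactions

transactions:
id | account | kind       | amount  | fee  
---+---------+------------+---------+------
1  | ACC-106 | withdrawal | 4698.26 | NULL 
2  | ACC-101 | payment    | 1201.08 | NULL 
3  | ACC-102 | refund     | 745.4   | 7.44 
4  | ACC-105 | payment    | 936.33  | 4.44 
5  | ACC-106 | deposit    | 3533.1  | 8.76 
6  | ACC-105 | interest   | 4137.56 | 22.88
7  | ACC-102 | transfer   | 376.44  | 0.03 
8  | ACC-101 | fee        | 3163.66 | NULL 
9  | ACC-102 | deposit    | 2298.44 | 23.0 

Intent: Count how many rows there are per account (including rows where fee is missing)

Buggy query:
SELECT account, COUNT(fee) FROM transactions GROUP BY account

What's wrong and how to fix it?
Bug: COUNT(fee) skips NULLs, so groups with missing fee are undercounted

Fix: Replace COUNT(fee) with COUNT(*)

Corrected query:
SELECT account, COUNT(*) FROM transactions GROUP BY account

Result:
account | COUNT(*)
--------+---------
ACC-101 | 2       
ACC-102 | 3       
ACC-105 | 2       
ACC-106 | 2       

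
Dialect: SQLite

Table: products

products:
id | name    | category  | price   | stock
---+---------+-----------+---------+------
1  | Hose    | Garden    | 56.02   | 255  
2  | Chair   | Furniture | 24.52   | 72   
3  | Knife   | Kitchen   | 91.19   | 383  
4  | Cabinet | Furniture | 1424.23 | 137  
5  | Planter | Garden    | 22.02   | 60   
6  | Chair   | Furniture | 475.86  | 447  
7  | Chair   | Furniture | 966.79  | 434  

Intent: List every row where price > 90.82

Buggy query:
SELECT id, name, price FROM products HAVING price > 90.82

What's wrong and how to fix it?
Bug: This is a non-aggregate query (no GROUP BY, no aggregates), so in SQLite the HAVING clause is invalid here; a row-level condition belongs in WHERE

Fix: Use WHERE for row-level filtering

Corrected query:
SELECT id, name, price FROM products WHERE price > 90.82

Result:
id | name    | price  
---+---------+--------
3  | Knife   | 91.19  
4  | Cabinet | 1424.23
6  | Chair   | 475.86 
7  | Chair   | 966.79 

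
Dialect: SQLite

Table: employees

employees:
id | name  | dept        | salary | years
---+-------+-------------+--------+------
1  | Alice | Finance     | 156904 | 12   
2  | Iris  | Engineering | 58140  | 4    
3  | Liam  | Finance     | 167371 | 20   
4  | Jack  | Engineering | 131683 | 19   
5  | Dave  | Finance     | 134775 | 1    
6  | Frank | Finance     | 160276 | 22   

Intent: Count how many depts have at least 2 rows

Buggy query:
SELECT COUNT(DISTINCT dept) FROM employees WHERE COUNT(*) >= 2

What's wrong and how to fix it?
Bug: WHERE filters individual rows, not groups, so a group-level COUNT is invalid there

Fix: Use a subquery that GROUPs and filters with HAVING, then count its rows

Corrected query:
SELECT COUNT(*) FROM (SELECT dept FROM employees GROUP BY dept HAVING COUNT(*) >= 2)

Result:
COUNT(*)
--------
2       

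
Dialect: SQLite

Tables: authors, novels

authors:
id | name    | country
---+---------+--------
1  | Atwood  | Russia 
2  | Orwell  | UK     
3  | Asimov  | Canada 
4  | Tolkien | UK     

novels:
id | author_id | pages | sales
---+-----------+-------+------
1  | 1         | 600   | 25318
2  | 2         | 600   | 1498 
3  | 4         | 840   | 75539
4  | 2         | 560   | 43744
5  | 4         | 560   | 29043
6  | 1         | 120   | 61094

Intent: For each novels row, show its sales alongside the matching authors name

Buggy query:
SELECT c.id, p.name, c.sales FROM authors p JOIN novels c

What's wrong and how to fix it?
Bug: Missing join condition: each novels row is matched to all authors rows instead of just its own

Fix: Specify the join condition linking the foreign key to the parent id

Corrected query:
SELECT c.id, p.name, c.sales FROM authors p JOIN novels c ON c.author_id = p.id

Result:
id | name    | sales
---+---------+------
1  | Atwood  | 25318
2  | Orwell  | 1498 
3  | Tolkien | 75539
4  | Orwell  | 43744
5  | Tolkien | 29043
6  | Atwood  | 61094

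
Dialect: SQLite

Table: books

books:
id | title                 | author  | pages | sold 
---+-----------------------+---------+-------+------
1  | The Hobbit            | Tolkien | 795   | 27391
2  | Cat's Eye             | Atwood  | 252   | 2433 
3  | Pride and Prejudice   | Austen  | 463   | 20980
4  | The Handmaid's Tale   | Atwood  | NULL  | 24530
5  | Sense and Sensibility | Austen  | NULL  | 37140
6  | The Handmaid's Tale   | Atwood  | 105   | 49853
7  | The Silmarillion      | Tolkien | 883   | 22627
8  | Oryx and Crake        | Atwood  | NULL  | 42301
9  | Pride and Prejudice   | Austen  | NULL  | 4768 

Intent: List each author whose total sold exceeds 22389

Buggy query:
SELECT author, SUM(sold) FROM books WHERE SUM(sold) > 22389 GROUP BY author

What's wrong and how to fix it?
Bug: SUM(sold) is an aggregate, but WHERE filters rows before aggregation

Fix: Move the aggregate condition to a HAVING clause

Corrected query:
SELECT author, SUM(sold) FROM books GROUP BY author HAVING SUM(sold) > 22389

Result:
author  | SUM(sold)
--------+----------
Atwood  | 119117   
Austen  | 62888    
Tolkien | 50018    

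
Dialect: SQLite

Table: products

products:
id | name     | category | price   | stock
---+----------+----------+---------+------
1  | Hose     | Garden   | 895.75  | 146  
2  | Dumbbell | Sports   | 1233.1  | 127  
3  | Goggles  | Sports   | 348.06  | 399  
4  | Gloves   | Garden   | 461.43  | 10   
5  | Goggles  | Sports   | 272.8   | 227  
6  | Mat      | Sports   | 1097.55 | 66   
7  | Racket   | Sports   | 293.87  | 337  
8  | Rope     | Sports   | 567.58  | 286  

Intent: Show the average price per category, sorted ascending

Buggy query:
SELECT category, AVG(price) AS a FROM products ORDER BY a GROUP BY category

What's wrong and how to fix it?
Bug: ORDER BY appears before GROUP BY; SQL clause order requires GROUP BY first

Fix: Move ORDER BY to the end, after GROUP BY

Corrected query:
SELECT category, AVG(price) AS a FROM products GROUP BY category ORDER BY a

Result:
category | a         
---------+-----------
Sports   | 635.493333
Garden   | 678.59    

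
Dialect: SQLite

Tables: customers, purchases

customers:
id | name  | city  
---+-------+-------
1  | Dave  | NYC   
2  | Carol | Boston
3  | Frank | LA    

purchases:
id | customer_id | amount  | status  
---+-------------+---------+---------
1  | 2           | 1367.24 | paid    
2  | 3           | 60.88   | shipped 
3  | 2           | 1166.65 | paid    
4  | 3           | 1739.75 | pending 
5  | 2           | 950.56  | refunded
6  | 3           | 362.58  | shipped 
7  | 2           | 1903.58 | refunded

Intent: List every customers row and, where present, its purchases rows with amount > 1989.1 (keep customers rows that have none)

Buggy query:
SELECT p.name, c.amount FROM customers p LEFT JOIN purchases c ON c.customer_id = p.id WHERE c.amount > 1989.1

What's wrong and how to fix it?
Bug: Filtering c.amount in WHERE discards the NULL rows produced by LEFT JOIN, turning it into an inner join

Fix: Put 'c.amount > 1989.1' in the JOIN's ON clause instead of WHERE

Corrected query:
SELECT p.name, c.amount FROM customers p LEFT JOIN purchases c ON c.customer_id = p.id AND c.amount > 1989.1

Result:
name  | amount
------+-------
Dave  | NULL  
Carol | NULL  
Frank | NULL  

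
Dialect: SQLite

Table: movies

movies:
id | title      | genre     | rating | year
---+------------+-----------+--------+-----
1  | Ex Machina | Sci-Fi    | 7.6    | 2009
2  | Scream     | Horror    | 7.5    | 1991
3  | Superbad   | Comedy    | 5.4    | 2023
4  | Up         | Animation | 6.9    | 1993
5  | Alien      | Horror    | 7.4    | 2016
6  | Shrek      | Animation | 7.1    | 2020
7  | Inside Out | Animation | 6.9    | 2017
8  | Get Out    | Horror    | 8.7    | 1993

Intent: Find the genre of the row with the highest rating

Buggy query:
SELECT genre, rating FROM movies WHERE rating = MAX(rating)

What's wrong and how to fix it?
Bug: WHERE is evaluated per row; an aggregate over the whole table isn't defined there

Fix: Wrap MAX in a scalar subquery so WHERE compares against a single value

Corrected query:
SELECT genre, rating FROM movies WHERE rating = (SELECT MAX(rating) FROM movies)

Result:
genre  | rating
-------+-------
Horror | 8.7   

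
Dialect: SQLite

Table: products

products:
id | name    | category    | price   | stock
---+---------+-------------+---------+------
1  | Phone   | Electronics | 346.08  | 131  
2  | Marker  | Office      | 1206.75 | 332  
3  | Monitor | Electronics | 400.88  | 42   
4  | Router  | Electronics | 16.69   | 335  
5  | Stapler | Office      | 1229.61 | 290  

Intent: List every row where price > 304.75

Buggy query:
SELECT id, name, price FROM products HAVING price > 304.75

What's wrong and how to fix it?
Bug: This is a non-aggregate query (no GROUP BY, no aggregates), so in SQLite the HAVING clause is invalid here; a row-level condition belongs in WHERE

Fix: Replace HAVING with WHERE since the condition applies to individual rows

Corrected query:
SELECT id, name, price FROM products WHERE price > 304.75

Result:
id | name    | price  
---+---------+--------
1  | Phone   | 346.08 
2  | Marker  | 1206.75
3  | Monitor | 400.88 
5  | Stapler | 1229.61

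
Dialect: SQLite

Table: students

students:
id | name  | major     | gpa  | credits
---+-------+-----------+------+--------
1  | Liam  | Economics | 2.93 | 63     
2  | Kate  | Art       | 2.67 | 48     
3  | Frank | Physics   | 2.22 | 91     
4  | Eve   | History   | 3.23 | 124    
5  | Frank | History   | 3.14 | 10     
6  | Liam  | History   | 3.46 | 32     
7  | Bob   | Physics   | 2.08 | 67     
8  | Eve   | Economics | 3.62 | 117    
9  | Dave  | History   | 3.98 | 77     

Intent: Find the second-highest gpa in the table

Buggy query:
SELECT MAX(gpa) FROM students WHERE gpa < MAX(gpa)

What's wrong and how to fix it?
Bug: MAX(gpa) on the right of the comparison is an aggregate-in-WHERE error

Fix: Compute the overall MAX in a subquery, then take MAX of rows below it

Corrected query:
SELECT MAX(gpa) FROM students WHERE gpa < (SELECT MAX(gpa) FROM students)

Result:
MAX(gpa)
--------
3.62    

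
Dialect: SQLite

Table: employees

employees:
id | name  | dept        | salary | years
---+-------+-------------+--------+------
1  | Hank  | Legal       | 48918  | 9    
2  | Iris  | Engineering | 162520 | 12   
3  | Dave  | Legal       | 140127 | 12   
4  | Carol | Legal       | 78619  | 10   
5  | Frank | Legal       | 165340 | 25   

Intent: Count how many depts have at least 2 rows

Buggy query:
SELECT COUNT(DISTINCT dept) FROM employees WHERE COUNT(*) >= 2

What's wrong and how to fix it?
Bug: COUNT(*) cannot appear in WHERE; the per-group count doesn't exist yet

Fix: Use a subquery that GROUPs and filters with HAVING, then count its rows

Corrected query:
SELECT COUNT(*) FROM (SELECT dept FROM employees GROUP BY dept HAVING COUNT(*) >= 2)

Result:
COUNT(*)
--------
1       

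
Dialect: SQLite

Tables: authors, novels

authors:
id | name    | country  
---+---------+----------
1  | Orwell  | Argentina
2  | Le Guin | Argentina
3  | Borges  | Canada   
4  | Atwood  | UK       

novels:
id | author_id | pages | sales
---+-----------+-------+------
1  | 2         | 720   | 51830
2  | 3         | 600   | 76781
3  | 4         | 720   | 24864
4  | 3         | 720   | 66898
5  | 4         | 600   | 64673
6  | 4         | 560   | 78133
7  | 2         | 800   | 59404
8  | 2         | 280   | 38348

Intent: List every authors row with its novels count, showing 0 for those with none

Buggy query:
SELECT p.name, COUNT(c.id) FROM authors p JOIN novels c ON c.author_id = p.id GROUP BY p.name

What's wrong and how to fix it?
Bug: INNER JOIN drops authors rows that have no matching novels rows

Fix: Switch to LEFT JOIN to retain unmatched parent rows

Corrected query:
SELECT p.name, COUNT(c.id) FROM authors p LEFT JOIN novels c ON c.author_id = p.id GROUP BY p.name

Result:
name    | COUNT(c.id)
--------+------------
Atwood  | 3          
Borges  | 2          
Le Guin | 3          
Orwell  | 0          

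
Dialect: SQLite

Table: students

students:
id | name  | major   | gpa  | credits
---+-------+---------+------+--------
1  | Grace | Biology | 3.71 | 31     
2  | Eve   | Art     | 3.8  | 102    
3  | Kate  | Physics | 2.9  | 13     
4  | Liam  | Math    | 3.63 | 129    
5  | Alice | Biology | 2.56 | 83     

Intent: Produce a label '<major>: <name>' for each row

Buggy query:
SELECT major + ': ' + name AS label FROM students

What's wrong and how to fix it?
Bug: '+' is numeric addition; on text columns SQLite converts them to 0 instead of concatenating

Fix: Use the || operator for string concatenation

Corrected query:
SELECT major || ': ' || name AS label FROM students

Result:
label         
--------------
Biology: Grace
Art: Eve      
Physics: Kate 
Math: Liam    
Biology: Alice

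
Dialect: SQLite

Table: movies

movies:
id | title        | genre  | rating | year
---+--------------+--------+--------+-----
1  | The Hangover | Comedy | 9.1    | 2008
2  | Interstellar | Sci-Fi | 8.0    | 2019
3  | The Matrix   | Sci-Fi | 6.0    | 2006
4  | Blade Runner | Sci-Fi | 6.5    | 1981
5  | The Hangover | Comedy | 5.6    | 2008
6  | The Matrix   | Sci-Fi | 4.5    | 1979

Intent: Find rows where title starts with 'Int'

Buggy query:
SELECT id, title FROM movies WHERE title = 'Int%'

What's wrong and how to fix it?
Bug: '=' compares the literal string including the % character; pattern matching needs LIKE

Fix: Use LIKE for wildcard pattern matching

Corrected query:
SELECT id, title FROM movies WHERE title LIKE 'Int%'

Result:
id | title       
---+-------------
2  | Interstellar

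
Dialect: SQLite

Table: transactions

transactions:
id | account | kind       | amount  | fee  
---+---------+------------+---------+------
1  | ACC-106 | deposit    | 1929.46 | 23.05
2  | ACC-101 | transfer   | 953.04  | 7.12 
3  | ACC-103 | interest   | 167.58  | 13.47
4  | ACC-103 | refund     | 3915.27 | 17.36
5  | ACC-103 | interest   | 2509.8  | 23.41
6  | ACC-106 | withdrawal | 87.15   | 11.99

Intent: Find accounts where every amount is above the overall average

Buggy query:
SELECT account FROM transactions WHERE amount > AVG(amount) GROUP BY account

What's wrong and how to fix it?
Bug: AVG() is an aggregate; it can't sit directly in WHERE

Fix: Compute the overall average in a scalar subquery and compare each group's MIN against it in HAVING

Corrected query:
SELECT account FROM transactions GROUP BY account HAVING MIN(amount) > (SELECT AVG(amount) FROM transactions)

Result:
(no rows)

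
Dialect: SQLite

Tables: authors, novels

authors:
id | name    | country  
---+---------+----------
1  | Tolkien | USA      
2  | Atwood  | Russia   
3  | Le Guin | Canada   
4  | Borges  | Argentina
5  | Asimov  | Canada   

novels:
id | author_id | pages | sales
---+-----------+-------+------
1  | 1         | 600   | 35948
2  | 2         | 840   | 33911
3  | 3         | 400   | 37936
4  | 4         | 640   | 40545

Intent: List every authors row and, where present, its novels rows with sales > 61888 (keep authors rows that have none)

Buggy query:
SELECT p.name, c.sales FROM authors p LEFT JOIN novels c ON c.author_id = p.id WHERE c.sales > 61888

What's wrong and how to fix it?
Bug: A WHERE condition on the right-hand table after LEFT JOIN drops unmatched parents

Fix: Put 'c.sales > 61888' in the JOIN's ON clause instead of WHERE

Corrected query:
SELECT p.name, c.sales FROM authors p LEFT JOIN novels c ON c.author_id = p.id AND c.sales > 61888

Result:
name    | sales
--------+------
Tolkien | NULL 
Atwood  | NULL 
Le Guin | NULL 
Borges  | NULL 
Asimov  | NULL 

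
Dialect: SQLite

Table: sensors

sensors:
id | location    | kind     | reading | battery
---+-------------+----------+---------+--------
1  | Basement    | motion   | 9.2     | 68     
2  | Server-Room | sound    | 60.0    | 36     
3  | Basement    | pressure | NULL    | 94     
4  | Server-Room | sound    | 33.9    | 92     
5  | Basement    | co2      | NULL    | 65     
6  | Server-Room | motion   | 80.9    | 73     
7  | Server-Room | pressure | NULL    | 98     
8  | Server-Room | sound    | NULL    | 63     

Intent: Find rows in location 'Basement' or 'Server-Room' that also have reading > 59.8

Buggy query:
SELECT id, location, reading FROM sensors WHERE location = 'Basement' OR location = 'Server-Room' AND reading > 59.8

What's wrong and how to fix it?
Bug: Without parentheses, AND is evaluated before OR, so the reading filter only applies to the 'Server-Room' branch

Fix: Group the OR with parentheses (or use IN), then AND the threshold

Corrected query:
SELECT id, location, reading FROM sensors WHERE (location = 'Basement' OR location = 'Server-Room') AND reading > 59.8

Result:
id | location    | reading
---+-------------+--------
2  | Server-Room | 60     
6  | Server-Room | 80.9   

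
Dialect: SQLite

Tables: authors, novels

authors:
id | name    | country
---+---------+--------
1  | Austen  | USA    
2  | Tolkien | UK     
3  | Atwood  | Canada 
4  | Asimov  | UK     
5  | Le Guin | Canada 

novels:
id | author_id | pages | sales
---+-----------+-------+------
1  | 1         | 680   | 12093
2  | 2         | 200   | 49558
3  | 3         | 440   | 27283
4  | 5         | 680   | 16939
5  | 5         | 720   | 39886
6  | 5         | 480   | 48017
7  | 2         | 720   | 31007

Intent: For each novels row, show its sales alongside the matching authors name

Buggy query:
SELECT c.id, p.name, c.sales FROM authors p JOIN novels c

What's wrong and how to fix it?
Bug: Missing join condition: each novels row is matched to all authors rows instead of just its own

Fix: Specify the join condition linking the foreign key to the parent id

Corrected query:
SELECT c.id, p.name, c.sales FROM authors p JOIN novels c ON c.author_id = p.id

Result:
id | name    | sales
---+---------+------
1  | Austen  | 12093
2  | Tolkien | 49558
3  | Atwood  | 27283
4  | Le Guin | 16939
5  | Le Guin | 39886
6  | Le Guin | 48017
7  | Tolkien | 31007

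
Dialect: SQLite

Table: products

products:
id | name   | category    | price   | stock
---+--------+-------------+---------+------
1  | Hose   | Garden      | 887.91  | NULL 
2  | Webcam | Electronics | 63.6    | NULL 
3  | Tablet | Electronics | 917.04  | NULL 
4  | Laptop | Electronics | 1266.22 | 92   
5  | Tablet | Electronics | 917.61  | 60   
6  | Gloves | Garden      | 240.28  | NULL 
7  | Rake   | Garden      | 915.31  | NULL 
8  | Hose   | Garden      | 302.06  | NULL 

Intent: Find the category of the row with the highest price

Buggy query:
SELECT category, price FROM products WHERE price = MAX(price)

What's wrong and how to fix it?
Bug: WHERE is evaluated per row; an aggregate over the whole table isn't defined there

Fix: Wrap MAX in a scalar subquery so WHERE compares against a single value

Corrected query:
SELECT category, price FROM products WHERE price = (SELECT MAX(price) FROM products)

Result:
category    | price  
------------+--------
Electronics | 1266.22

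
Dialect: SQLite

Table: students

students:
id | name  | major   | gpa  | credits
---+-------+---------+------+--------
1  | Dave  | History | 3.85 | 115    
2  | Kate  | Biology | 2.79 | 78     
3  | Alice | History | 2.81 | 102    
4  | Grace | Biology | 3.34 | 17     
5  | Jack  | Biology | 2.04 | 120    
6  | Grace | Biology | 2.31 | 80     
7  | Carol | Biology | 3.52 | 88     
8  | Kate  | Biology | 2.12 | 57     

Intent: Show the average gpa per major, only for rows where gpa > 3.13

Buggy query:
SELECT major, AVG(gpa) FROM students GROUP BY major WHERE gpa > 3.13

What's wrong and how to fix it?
Bug: WHERE cannot follow GROUP BY

Fix: Place WHERE between FROM and GROUP BY

Corrected query:
SELECT major, AVG(gpa) FROM students WHERE gpa > 3.13 GROUP BY major

Result:
major   | AVG(gpa)
--------+---------
Biology | 3.43    
History | 3.85    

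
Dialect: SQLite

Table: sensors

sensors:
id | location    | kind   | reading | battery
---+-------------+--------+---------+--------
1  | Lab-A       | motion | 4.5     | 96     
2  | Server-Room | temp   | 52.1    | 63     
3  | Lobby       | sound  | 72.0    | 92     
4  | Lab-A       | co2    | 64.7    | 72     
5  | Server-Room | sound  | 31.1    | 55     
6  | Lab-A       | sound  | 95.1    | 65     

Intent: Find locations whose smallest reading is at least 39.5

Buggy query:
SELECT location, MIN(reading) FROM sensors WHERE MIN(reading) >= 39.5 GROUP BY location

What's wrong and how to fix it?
Bug: Aggregates like MIN are computed per group after WHERE runs

Fix: Use HAVING for the per-group MIN condition

Corrected query:
SELECT location, MIN(reading) FROM sensors GROUP BY location HAVING MIN(reading) >= 39.5

Result:
location | MIN(reading)
---------+-------------
Lobby    | 72          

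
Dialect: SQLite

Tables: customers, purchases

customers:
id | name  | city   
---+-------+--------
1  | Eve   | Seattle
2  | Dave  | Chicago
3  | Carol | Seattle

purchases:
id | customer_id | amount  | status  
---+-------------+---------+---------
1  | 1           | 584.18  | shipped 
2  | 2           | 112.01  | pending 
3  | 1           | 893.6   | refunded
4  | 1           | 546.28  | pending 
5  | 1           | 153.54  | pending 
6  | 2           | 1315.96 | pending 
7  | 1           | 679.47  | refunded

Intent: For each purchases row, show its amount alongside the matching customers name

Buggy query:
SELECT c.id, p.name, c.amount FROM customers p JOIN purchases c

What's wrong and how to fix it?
Bug: Missing join condition: each purchases row is matched to all customers rows instead of just its own

Fix: Specify the join condition linking the foreign key to the parent id

Corrected query:
SELECT c.id, p.name, c.amount FROM customers p JOIN purchases c ON c.customer_id = p.id

Result:
id | name | amount 
---+------+--------
1  | Eve  | 584.18 
2  | Dave | 112.01 
3  | Eve  | 893.6  
4  | Eve  | 546.28 
5  | Eve  | 153.54 
6  | Dave | 1315.96
7  | Eve  | 679.47 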